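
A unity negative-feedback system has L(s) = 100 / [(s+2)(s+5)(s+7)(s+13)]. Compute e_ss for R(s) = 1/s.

L(s) has no factors of s in the denominator, so the system is type 0.
K_p = lim_{s→0} L(s) = 100 / (2·5·7·13) = 10/91.
e_ss = 1/(1 + K_p) = 1/(101/91) = 91/101.

91/101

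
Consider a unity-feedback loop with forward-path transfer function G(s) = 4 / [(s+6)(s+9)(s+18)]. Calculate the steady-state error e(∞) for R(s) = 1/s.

243/244

No free integrators in G(s): this is a type 0 system.
K_p = lim_{s→0} G(s) = 4 / (6·9·18) = 1/243.
e_ss = 1/(1 + K_p) = 1/(244/243) = 243/244.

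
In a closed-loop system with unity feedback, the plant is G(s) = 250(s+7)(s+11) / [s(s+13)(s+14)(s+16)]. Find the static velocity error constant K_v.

1375/208

System type = 1 (one pole at s=0).
K_v = lim_{s→0} s·G(s) = 250·7·11 / (13·14·16) = 1375/208.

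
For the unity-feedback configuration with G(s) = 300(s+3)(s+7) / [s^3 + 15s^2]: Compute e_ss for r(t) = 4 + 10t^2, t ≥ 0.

Lowest-order denominator term is 15s^2, so the open loop has 2 poles at the origin → type 2 system. By superposition:
  • 4: tracked with zero error.
  • 10t^2: e_ss = 20/K_a with K_a=420 → 1/21.
Total e_ss = 1/21.

1/21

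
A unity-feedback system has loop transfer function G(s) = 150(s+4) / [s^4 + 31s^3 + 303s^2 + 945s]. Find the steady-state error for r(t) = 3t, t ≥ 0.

4.725

The denominator has no term below 945s — 1 pole at s=0, type 1.
K_v = lim_{s→0} s·G(s) = 150·4 / 945 = 40/63.
e_ss = 3/K_v = 3/(40/63) = 4.725.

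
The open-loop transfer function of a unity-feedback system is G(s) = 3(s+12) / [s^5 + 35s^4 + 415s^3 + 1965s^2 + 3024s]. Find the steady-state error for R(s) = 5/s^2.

420

The denominator has no term below 3024s — 1 pole at s=0, type 1.
K_v = lim_{s→0} s·G(s) = 3·12 / 3024 = 1/84.
e_ss = 5/K_v = 5/(1/84) = 420.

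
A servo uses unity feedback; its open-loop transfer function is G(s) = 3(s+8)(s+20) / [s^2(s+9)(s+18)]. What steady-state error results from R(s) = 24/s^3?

8.1

The open loop has two poles at the origin → type 2 system.
K_a = lim_{s→0} s^2·G(s) = 3·8·20 / (9·18) = 80/27.
r(t) = 12t^2 gives R(s) = 24/s^3.
e_ss = 24/K_a = 24/(80/27) = 8.1.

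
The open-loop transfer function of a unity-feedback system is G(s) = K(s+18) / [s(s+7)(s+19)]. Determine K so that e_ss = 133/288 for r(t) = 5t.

System type = 1 (one pole at s=0).
K_v = lim_{s→0} s·G(s) = K·18 / (7·19) = (18/133)·K.
e_ss = 5/K_v = 133/288 ⇒ K_v = 1440/133 ⇒ K = (1440/133)/(18/133) = 80.

80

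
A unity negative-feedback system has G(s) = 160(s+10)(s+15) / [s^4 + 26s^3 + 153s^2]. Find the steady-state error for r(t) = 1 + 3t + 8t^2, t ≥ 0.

0.102

Factoring s^2 from the denominator leaves a polynomial with constant term 153, so the system is type 2. Treating each term separately:
  • 1: tracked with zero error.
  • 3t: tracked with zero error.
  • 8t^2: e_ss = 16/K_a with K_a=8000/51 → 0.102.
Total e_ss = 0.102.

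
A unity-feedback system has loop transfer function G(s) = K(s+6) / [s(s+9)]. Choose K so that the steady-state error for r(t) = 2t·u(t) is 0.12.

G(s) has one factor of s in the denominator, so the system is type 1.
K_v = lim_{s→0} s·G(s) = K·6 / (9) = (2/3)·K.
e_ss = 2/K_v = 0.12 ⇒ K_v = 50/3 ⇒ K = (50/3)/(2/3) = 25.

25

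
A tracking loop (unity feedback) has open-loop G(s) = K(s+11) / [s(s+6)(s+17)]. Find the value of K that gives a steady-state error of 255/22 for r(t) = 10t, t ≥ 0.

G(s) has one factor of s in the denominator, so the system is type 1.
K_v = lim_{s→0} s·G(s) = K·11 / (6·17) = (11/102)·K.
e_ss = 10/K_v = 255/22 ⇒ K_v = 44/51 ⇒ K = (44/51)/(11/102) = 8.

8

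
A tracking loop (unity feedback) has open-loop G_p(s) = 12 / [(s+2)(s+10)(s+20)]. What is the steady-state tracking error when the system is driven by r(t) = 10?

1000/103

G_p(s) has no factors of s in the denominator, so the system is type 0.
K_p = lim_{s→0} G_p(s) = 12 / (2·10·20) = 0.03.
e_ss = 10/(1 + K_p) = 10/1.03 = 1000/103.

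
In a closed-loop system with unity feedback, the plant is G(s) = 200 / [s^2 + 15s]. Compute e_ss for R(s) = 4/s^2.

The denominator has no term below 15s — 1 pole at s=0, type 1.
K_v = lim_{s→0} s·G(s) = 200 / 15 = 40/3.
e_ss = 4/K_v = 4/(40/3) = 0.3.

0.3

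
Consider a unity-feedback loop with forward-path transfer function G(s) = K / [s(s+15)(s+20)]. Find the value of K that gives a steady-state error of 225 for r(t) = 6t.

The open loop has one pole at the origin → type 1 system.
K_v = lim_{s→0} s·G(s) = K / (15·20) = (1/300)·K.
e_ss = 6/K_v = 225 ⇒ K_v = 2/75 ⇒ K = (2/75)/(1/300) = 8.

8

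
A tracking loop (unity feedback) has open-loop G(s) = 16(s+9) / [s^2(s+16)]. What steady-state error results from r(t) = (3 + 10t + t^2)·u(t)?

The open loop has two poles at the origin → type 2 system. Taking each input component in turn:
  • 3: tracked with zero error.
  • 10t: tracked with zero error.
  • t^2: e_ss = 2/K_a with K_a=9 → 2/9.
Total e_ss = 2/9.

2/9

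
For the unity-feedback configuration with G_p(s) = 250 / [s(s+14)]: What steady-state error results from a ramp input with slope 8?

The open loop has one pole at the origin → type 1 system.
K_v = lim_{s→0} s·G_p(s) = 250 / (14) = 125/7.
e_ss = 8/K_v = 8/(125/7) = 0.448.

0.448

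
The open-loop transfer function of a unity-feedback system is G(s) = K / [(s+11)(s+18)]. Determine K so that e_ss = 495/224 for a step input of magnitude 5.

G(s) has no factors of s in the denominator, so the system is type 0.
K_p = lim_{s→0} G(s) = K / (11·18) = (1/198)·K.
e_ss = 5/(1 + K_p) = 495/224 ⇒ 1 + (1/198)·K = 224/99 ⇒ K = 250.

250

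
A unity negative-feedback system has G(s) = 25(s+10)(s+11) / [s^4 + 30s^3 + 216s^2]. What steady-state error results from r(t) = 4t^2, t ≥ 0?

The denominator has no term below 216s^2 — 2 poles at s=0, type 2.
K_a = lim_{s→0} s^2·G(s) = 25·10·11 / 216 = 1375/108.
r(t) = 4t^2 gives R(s) = 8/s^3.
e_ss = 8/K_a = 8/(1375/108) = 864/1375.

864/1375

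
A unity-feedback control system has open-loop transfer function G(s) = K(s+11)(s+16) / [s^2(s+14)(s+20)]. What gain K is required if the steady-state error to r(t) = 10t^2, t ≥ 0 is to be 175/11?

2

The open loop has two poles at the origin → type 2 system.
K_a = lim_{s→0} s^2·G(s) = K·11·16 / (14·20) = (22/35)·K.
e_ss = 20/K_a = 175/11 ⇒ K_a = 44/35 ⇒ K = (44/35)/(22/35) = 2.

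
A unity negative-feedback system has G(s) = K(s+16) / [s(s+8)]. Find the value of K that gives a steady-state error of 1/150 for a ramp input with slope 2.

150

System type = 1 (one pole at s=0).
K_v = lim_{s→0} s·G(s) = K·16 / (8) = 2·K.
e_ss = 2/K_v = 1/150 ⇒ K_v = 300 ⇒ K = 300/2 = 150.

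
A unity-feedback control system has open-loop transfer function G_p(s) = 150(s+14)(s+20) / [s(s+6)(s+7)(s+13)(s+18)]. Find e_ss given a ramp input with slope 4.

0.936

The open loop has one pole at the origin → type 1 system.
K_v = lim_{s→0} s·G_p(s) = 150·14·20 / (6·7·13·18) = 500/117.
e_ss = 4/K_v = 4/(500/117) = 0.936.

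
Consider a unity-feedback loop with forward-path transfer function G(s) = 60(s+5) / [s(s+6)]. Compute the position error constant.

infinity

K_p = lim_{s→0} G(s); with 1 pole at the origin the limit diverges, so K_p = ∞.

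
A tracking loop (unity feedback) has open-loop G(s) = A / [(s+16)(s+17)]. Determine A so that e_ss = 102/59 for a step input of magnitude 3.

200

G(s) has no factors of s in the denominator, so the system is type 0.
K_p = lim_{s→0} G(s) = A / (16·17) = (1/272)·A.
e_ss = 3/(1 + K_p) = 102/59 ⇒ 1 + (1/272)·A = 59/34 ⇒ A = 200.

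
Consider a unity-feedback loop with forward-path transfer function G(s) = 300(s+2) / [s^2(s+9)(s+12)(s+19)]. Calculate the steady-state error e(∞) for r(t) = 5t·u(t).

System type = 2 (two poles at s=0).
A type-2 system has K_v = ∞, so it tracks a ramp input with zero steady-state error.

0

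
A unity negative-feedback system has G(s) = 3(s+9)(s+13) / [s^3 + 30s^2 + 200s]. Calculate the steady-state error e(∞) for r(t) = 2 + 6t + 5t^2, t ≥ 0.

infinity

Factoring s from the denominator leaves a polynomial with constant term 200, so the system is type 1. Taking each input component in turn:
  • 2: tracked with zero error.
  • 6t: e_ss = 6/K_v with K_v=1.755 → 400/117.
  • 5t^2: a type-1 system cannot track it, e_ss → ∞.
The unbounded component dominates.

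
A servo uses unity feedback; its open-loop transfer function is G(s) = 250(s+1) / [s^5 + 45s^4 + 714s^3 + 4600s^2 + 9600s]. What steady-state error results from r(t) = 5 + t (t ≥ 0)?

Factoring s from the denominator leaves a polynomial with constant term 9600, so the system is type 1. Taking each input component in turn:
  • 5: tracked with zero error.
  • t: e_ss = 1/K_v with K_v=5/192 → 38.4.
Total e_ss = 38.4.

38.4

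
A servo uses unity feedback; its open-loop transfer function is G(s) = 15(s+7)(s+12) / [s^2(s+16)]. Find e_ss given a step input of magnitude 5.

0

G(s) has two factors of s in the denominator, so the system is type 2.
K_p = ∞ for a type-2 system; e_ss to a step is zero.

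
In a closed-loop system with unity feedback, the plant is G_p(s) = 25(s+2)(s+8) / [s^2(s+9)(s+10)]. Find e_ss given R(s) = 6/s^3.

1.35

System type = 2 (two poles at s=0).
K_a = lim_{s→0} s^2·G_p(s) = 25·2·8 / (9·10) = 40/9.
r(t) = 3t^2 gives R(s) = 6/s^3.
e_ss = 6/K_a = 6/(40/9) = 1.35.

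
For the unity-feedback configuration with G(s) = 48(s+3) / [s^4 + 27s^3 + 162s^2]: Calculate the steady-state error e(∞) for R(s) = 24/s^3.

27

Factoring s^2 from the denominator leaves a polynomial with constant term 162, so the system is type 2.
K_a = lim_{s→0} s^2·G(s) = 48·3 / 162 = 8/9.
r(t) = 12t^2 gives R(s) = 24/s^3.
e_ss = 24/K_a = 24/(8/9) = 27.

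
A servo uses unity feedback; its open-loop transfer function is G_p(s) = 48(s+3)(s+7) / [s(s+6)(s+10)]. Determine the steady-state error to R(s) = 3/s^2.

5/28

System type = 1 (one pole at s=0).
K_v = lim_{s→0} s·G_p(s) = 48·3·7 / (6·10) = 16.8.
e_ss = 3/K_v = 3/16.8 = 5/28.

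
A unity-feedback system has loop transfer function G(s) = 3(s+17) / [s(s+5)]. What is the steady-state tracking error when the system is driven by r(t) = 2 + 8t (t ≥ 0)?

40/51

The open loop has one pole at the origin → type 1 system. Taking each input component in turn:
  • 2: tracked with zero error.
  • 8t: e_ss = 8/K_v with K_v=10.2 → 40/51.
Total e_ss = 40/51.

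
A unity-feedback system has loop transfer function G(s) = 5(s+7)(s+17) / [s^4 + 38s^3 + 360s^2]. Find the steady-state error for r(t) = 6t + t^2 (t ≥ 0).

Factoring s^2 from the denominator leaves a polynomial with constant term 360, so the system is type 2. By superposition:
  • 6t: tracked with zero error.
  • t^2: e_ss = 2/K_a with K_a=119/72 → 144/119.
Total e_ss = 144/119.

144/119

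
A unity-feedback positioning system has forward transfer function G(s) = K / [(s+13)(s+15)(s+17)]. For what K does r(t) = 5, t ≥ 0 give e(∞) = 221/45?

No free integrators in G(s): this is a type 0 system.
K_p = lim_{s→0} G(s) = K / (13·15·17) = (1/3315)·K.
e_ss = 5/(1 + K_p) = 221/45 ⇒ 1 + (1/3315)·K = 225/221 ⇒ K = 60.

60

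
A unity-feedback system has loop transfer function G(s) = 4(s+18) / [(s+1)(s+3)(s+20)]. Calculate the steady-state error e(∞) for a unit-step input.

5/11

No free integrators in G(s): this is a type 0 system.
K_p = lim_{s→0} G(s) = 4·18 / (1·3·20) = 1.2.
e_ss = 1/(1 + K_p) = 1/2.2 = 5/11.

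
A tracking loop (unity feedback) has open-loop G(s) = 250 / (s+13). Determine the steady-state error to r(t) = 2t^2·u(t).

G(s) has no factors of s in the denominator, so the system is type 0.
For a type-0 system K_a = 0, so e_ss to a parabolic input is unbounded.

infinity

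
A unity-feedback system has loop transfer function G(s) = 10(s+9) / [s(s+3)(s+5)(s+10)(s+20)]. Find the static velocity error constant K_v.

0.03

System type = 1 (one pole at s=0).
K_v = lim_{s→0} s·G(s) = 10·9 / (3·5·10·20) = 0.03.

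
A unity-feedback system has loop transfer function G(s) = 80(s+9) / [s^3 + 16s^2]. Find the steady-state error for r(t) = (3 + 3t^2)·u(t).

2/15

Lowest-order denominator term is 16s^2, so the open loop has 2 poles at the origin → type 2 system. By superposition:
  • 3: tracked with zero error.
  • 3t^2: e_ss = 6/K_a with K_a=45 → 2/15.
Total e_ss = 2/15.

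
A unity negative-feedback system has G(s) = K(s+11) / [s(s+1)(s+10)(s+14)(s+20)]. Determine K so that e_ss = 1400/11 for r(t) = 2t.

4

System type = 1 (one pole at s=0).
K_v = lim_{s→0} s·G(s) = K·11 / (1·10·14·20) = (11/2800)·K.
e_ss = 2/K_v = 1400/11 ⇒ K_v = 11/700 ⇒ K = (11/700)/(11/2800) = 4.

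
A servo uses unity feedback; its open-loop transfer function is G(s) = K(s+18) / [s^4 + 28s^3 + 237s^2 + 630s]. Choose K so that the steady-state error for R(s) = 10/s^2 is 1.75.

200

Lowest-order denominator term is 630s, so the open loop has 1 pole at the origin → type 1 system.
K_v = lim_{s→0} s·G(s) = K·18 / 630 = (1/35)·K.
e_ss = 10/K_v = 1.75 ⇒ K_v = 40/7 ⇒ K = (40/7)/(1/35) = 200.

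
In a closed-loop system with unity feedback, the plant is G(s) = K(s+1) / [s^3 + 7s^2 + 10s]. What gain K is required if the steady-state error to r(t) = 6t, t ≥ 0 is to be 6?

10

The denominator has no term below 10s — 1 pole at s=0, type 1.
K_v = lim_{s→0} s·G(s) = K·1 / 10 = 0.1·K.
e_ss = 6/K_v = 6 ⇒ K_v = 1 ⇒ K = 1/0.1 = 10.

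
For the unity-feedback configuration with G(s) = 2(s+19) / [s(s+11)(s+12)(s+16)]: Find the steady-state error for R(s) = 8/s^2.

System type = 1 (one pole at s=0).
K_v = lim_{s→0} s·G(s) = 2·19 / (11·12·16) = 19/1056.
e_ss = 8/K_v = 8/(19/1056) = 8448/19.

8448/19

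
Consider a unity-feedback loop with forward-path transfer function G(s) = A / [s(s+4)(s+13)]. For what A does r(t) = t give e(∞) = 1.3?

40

The open loop has one pole at the origin → type 1 system.
K_v = lim_{s→0} s·G(s) = A / (4·13) = (1/52)·A.
e_ss = 1/K_v = 1.3 ⇒ K_v = 10/13 ⇒ A = (10/13)/(1/52) = 40.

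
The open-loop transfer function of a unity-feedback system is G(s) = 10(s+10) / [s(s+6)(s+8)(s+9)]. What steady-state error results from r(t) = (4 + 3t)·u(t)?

The open loop has one pole at the origin → type 1 system. Treating each term separately:
  • 4: tracked with zero error.
  • 3t: e_ss = 3/K_v with K_v=25/108 → 12.96.
Total e_ss = 12.96.

12.96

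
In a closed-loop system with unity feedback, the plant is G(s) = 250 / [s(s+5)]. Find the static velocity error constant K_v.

50

G(s) has one factor of s in the denominator, so the system is type 1.
K_v = lim_{s→0} s·G(s) = 250 / (5) = 50.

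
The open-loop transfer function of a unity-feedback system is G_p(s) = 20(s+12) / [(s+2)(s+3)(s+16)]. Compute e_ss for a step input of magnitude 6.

System type = 0 (no poles at s=0).
K_p = lim_{s→0} G_p(s) = 20·12 / (2·3·16) = 2.5.
e_ss = 6/(1 + K_p) = 6/3.5 = 12/7.

12/7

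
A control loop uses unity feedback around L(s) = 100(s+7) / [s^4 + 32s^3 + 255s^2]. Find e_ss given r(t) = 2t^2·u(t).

51/35

The denominator has no term below 255s^2 — 2 poles at s=0, type 2.
K_a = lim_{s→0} s^2·L(s) = 100·7 / 255 = 140/51.
r(t) = 2t^2 gives R(s) = 4/s^3.
e_ss = 4/K_a = 4/(140/51) = 51/35.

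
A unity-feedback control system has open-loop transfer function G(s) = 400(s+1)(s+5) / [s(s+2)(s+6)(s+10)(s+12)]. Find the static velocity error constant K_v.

25/18

System type = 1 (one pole at s=0).
K_v = lim_{s→0} s·G(s) = 400·1·5 / (2·6·10·12) = 25/18.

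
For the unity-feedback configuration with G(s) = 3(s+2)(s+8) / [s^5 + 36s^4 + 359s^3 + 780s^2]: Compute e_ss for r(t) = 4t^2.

130

Lowest-order denominator term is 780s^2, so the open loop has 2 poles at the origin → type 2 system.
K_a = lim_{s→0} s^2·G(s) = 3·2·8 / 780 = 4/65.
r(t) = 4t^2 gives R(s) = 8/s^3.
e_ss = 8/K_a = 8/(4/65) = 130.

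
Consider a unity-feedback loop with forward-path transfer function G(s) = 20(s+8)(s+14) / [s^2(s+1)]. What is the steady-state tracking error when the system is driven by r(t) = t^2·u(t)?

System type = 2 (two poles at s=0).
K_a = lim_{s→0} s^2·G(s) = 20·8·14 / (1) = 2240.
r(t) = t^2 gives R(s) = 2/s^3.
e_ss = 2/K_a = 2/2240 = 1/1120.

1/1120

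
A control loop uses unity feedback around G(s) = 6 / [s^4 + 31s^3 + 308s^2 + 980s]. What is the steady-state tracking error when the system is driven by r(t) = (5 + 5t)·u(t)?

2450/3

Factoring s from the denominator leaves a polynomial with constant term 980, so the system is type 1. By superposition:
  • 5: tracked with zero error.
  • 5t: e_ss = 5/K_v with K_v=3/490 → 2450/3.
Total e_ss = 2450/3.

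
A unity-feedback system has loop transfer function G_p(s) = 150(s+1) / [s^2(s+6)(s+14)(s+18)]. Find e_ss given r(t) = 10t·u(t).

0

System type = 2 (two poles at s=0).
A type-2 system has K_v = ∞, so it tracks a ramp input with zero steady-state error.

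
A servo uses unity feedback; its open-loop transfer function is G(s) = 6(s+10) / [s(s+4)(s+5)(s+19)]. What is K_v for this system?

System type = 1 (one pole at s=0).
K_v = lim_{s→0} s·G(s) = 6·10 / (4·5·19) = 3/19.

3/19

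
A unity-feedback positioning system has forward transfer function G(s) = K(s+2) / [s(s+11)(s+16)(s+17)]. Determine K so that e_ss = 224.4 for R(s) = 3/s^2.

G(s) has one factor of s in the denominator, so the system is type 1.
K_v = lim_{s→0} s·G(s) = K·2 / (11·16·17) = (1/1496)·K.
e_ss = 3/K_v = 224.4 ⇒ K_v = 5/374 ⇒ K = (5/374)/(1/1496) = 20.

20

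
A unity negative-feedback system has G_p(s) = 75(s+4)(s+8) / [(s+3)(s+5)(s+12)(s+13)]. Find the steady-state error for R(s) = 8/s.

312/79

No free integrators in G_p(s): this is a type 0 system.
K_p = lim_{s→0} G_p(s) = 75·4·8 / (3·5·12·13) = 40/39.
e_ss = 8/(1 + K_p) = 8/(79/39) = 312/79.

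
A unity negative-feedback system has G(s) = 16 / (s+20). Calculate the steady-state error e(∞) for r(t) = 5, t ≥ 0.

25/9

System type = 0 (no poles at s=0).
K_p = lim_{s→0} G(s) = 16 / (20) = 0.8.
e_ss = 5/(1 + K_p) = 5/1.8 = 25/9.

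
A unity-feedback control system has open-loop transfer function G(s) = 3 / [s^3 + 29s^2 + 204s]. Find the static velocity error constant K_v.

The denominator has no term below 204s — 1 pole at s=0, type 1.
K_v = lim_{s→0} s·G(s) = 3 / 204 = 1/68.

1/68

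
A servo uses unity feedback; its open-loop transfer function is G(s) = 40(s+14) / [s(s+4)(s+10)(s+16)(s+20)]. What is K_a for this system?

The open loop has one pole at the origin → type 1 system.
K_a = lim_{s→0} s^2·G(s) = 0 (the extra factor of s kills the finite limit).

0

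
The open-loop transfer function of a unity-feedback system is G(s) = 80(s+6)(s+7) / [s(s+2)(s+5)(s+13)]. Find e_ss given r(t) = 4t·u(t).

The open loop has one pole at the origin → type 1 system.
K_v = lim_{s→0} s·G(s) = 80·6·7 / (2·5·13) = 336/13.
e_ss = 4/K_v = 4/(336/13) = 13/84.

13/84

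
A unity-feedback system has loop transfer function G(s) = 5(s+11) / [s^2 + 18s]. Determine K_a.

0

Lowest-order denominator term is 18s, so the open loop has 1 pole at the origin → type 1 system.
K_a = lim_{s→0} s^2·G(s) = 0 (the extra factor of s kills the finite limit).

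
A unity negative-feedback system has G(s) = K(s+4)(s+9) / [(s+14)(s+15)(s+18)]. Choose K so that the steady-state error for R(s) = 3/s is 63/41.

100

G(s) has no factors of s in the denominator, so the system is type 0.
K_p = lim_{s→0} G(s) = K·4·9 / (14·15·18) = (1/105)·K.
e_ss = 3/(1 + K_p) = 63/41 ⇒ 1 + (1/105)·K = 41/21 ⇒ K = 100.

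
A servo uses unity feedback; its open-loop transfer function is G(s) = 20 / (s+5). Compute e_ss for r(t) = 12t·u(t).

infinity

The open loop has no poles at the origin → type 0 system.
K_v = lim_{s→0} s·G(s) = 0; the steady-state error to this ramp input grows without bound.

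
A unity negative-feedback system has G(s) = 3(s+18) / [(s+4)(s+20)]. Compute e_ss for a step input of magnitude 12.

480/67

System type = 0 (no poles at s=0).
K_p = lim_{s→0} G(s) = 3·18 / (4·20) = 0.675.
e_ss = 12/(1 + K_p) = 12/1.675 = 480/67.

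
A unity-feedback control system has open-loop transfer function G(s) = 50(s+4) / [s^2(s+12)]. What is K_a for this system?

Two free integrators in G(s): this is a type 2 system.
K_a = lim_{s→0} s^2·G(s) = 50·4 / (12) = 50/3.

50/3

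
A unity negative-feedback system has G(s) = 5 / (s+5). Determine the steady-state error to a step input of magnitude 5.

No free integrators in G(s): this is a type 0 system.
K_p = lim_{s→0} G(s) = 5 / (5) = 1.
e_ss = 5/(1 + K_p) = 5/2 = 2.5.

2.5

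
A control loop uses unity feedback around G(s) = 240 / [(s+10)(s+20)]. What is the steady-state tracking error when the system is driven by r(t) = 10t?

infinity

G(s) has no factors of s in the denominator, so the system is type 0.
For a type-0 system K_v = 0, so e_ss to a ramp input is unbounded.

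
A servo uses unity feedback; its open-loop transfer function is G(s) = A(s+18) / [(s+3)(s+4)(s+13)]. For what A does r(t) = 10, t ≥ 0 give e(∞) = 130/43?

20

The open loop has no poles at the origin → type 0 system.
K_p = lim_{s→0} G(s) = A·18 / (3·4·13) = (3/26)·A.
e_ss = 10/(1 + K_p) = 130/43 ⇒ 1 + (3/26)·A = 43/13 ⇒ A = 20.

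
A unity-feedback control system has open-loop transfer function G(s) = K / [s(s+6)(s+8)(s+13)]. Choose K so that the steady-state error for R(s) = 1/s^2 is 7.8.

The open loop has one pole at the origin → type 1 system.
K_v = lim_{s→0} s·G(s) = K / (6·8·13) = (1/624)·K.
e_ss = 1/K_v = 7.8 ⇒ K_v = 5/39 ⇒ K = (5/39)/(1/624) = 80.

80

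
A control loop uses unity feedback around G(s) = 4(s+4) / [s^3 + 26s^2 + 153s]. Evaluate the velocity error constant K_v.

Factoring s from the denominator leaves a polynomial with constant term 153, so the system is type 1.
K_v = lim_{s→0} s·G(s) = 4·4 / 153 = 16/153.

16/153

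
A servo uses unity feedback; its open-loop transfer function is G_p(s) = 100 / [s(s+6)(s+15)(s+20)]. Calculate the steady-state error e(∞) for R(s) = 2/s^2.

G_p(s) has one factor of s in the denominator, so the system is type 1.
K_v = lim_{s→0} s·G_p(s) = 100 / (6·15·20) = 1/18.
e_ss = 2/K_v = 2/(1/18) = 36.

36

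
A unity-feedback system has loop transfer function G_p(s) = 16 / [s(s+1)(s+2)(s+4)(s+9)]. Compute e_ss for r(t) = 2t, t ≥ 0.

9

One free integrator in G_p(s): this is a type 1 system.
K_v = lim_{s→0} s·G_p(s) = 16 / (1·2·4·9) = 2/9.
e_ss = 2/K_v = 2/(2/9) = 9.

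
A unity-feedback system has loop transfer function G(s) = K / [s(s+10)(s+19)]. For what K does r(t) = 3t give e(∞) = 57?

10

G(s) has one factor of s in the denominator, so the system is type 1.
K_v = lim_{s→0} s·G(s) = K / (10·19) = (1/190)·K.
e_ss = 3/K_v = 57 ⇒ K_v = 1/19 ⇒ K = (1/19)/(1/190) = 10.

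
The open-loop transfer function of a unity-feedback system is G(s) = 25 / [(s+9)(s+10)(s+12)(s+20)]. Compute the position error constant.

1/864

No free integrators in G(s): this is a type 0 system.
K_p = lim_{s→0} G(s) = 25 / (9·10·12·20) = 1/864.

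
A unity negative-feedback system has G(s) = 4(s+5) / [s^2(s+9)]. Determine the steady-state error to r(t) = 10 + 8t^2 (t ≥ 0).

The open loop has two poles at the origin → type 2 system. Treating each term separately:
  • 10: tracked with zero error.
  • 8t^2: e_ss = 16/K_a with K_a=20/9 → 7.2.
Total e_ss = 7.2.

7.2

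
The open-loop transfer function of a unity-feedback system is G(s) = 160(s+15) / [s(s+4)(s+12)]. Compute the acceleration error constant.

G(s) has one factor of s in the denominator, so the system is type 1.
K_a = lim_{s→0} s^2·G(s) = 0 (the extra factor of s kills the finite limit).

0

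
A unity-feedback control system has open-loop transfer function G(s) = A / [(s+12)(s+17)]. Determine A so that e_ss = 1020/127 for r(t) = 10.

No free integrators in G(s): this is a type 0 system.
K_p = lim_{s→0} G(s) = A / (12·17) = (1/204)·A.
e_ss = 10/(1 + K_p) = 1020/127 ⇒ 1 + (1/204)·A = 127/102 ⇒ A = 50.

50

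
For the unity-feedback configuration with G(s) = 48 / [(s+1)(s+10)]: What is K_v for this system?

No free integrators in G(s): this is a type 0 system.
K_v = lim_{s→0} s·G(s) = 0 (the extra factor of s kills the finite limit).

0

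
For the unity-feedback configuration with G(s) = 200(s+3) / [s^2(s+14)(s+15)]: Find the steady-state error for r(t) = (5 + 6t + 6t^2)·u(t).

G(s) has two factors of s in the denominator, so the system is type 2. By superposition:
  • 5: tracked with zero error.
  • 6t: tracked with zero error.
  • 6t^2: e_ss = 12/K_a with K_a=20/7 → 4.2.
Total e_ss = 4.2.

4.2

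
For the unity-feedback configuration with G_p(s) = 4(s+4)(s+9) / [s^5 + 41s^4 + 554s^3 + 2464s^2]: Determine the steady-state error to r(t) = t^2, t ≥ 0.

308/9

Lowest-order denominator term is 2464s^2, so the open loop has 2 poles at the origin → type 2 system.
K_a = lim_{s→0} s^2·G_p(s) = 4·4·9 / 2464 = 9/154.
r(t) = t^2 gives R(s) = 2/s^3.
e_ss = 2/K_a = 2/(9/154) = 308/9.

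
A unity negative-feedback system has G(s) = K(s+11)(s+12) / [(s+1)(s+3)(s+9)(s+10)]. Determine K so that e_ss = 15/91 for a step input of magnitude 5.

System type = 0 (no poles at s=0).
K_p = lim_{s→0} G(s) = K·11·12 / (1·3·9·10) = (22/45)·K.
e_ss = 5/(1 + K_p) = 15/91 ⇒ 1 + (22/45)·K = 91/3 ⇒ K = 60.

60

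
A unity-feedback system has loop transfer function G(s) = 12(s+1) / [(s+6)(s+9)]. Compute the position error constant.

The open loop has no poles at the origin → type 0 system.
K_p = lim_{s→0} G(s) = 12·1 / (6·9) = 2/9.

2/9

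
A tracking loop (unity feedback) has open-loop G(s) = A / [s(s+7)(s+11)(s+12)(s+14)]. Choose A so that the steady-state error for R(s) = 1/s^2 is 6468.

One free integrator in G(s): this is a type 1 system.
K_v = lim_{s→0} s·G(s) = A / (7·11·12·14) = (1/12936)·A.
e_ss = 1/K_v = 6468 ⇒ K_v = 1/6468 ⇒ A = (1/6468)/(1/12936) = 2.

2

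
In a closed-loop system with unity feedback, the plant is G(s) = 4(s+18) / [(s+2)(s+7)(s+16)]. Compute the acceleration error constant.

System type = 0 (no poles at s=0).
K_a = lim_{s→0} s^2·G(s) = 0 (the extra factor of s kills the finite limit).

0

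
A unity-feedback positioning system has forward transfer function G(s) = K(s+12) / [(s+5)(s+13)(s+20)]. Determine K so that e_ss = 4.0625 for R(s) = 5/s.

System type = 0 (no poles at s=0).
K_p = lim_{s→0} G(s) = K·12 / (5·13·20) = (3/325)·K.
e_ss = 5/(1 + K_p) = 4.0625 ⇒ 1 + (3/325)·K = 16/13 ⇒ K = 25.

25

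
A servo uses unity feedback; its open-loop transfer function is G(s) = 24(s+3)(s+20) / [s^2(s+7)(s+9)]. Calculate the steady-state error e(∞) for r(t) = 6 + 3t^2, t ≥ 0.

The open loop has two poles at the origin → type 2 system. By superposition:
  • 6: tracked with zero error.
  • 3t^2: e_ss = 6/K_a with K_a=160/7 → 0.2625.
Total e_ss = 0.2625.

0.2625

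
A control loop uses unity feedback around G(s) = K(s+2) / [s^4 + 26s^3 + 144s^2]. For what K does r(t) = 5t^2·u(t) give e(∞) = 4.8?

Factoring s^2 from the denominator leaves a polynomial with constant term 144, so the system is type 2.
K_a = lim_{s→0} s^2·G(s) = K·2 / 144 = (1/72)·K.
e_ss = 10/K_a = 4.8 ⇒ K_a = 25/12 ⇒ K = (25/12)/(1/72) = 150.

150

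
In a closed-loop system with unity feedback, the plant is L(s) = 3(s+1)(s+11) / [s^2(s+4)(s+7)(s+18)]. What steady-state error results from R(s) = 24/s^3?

System type = 2 (two poles at s=0).
K_a = lim_{s→0} s^2·L(s) = 3·1·11 / (4·7·18) = 11/168.
r(t) = 12t^2 gives R(s) = 24/s^3.
e_ss = 24/K_a = 24/(11/168) = 4032/11.

4032/11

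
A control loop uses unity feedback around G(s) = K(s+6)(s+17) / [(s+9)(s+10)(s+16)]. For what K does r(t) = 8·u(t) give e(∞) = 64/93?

System type = 0 (no poles at s=0).
K_p = lim_{s→0} G(s) = K·6·17 / (9·10·16) = (17/240)·K.
e_ss = 8/(1 + K_p) = 64/93 ⇒ 1 + (17/240)·K = 11.625 ⇒ K = 150.

150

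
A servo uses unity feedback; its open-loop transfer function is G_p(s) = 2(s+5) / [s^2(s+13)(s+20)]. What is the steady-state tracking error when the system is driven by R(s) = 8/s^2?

Two free integrators in G_p(s): this is a type 2 system.
A type-2 system has K_v = ∞, so it tracks a ramp input with zero steady-state error.

0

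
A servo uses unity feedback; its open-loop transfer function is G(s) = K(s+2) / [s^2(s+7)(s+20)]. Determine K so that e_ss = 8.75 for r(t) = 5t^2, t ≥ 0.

80

Two free integrators in G(s): this is a type 2 system.
K_a = lim_{s→0} s^2·G(s) = K·2 / (7·20) = (1/70)·K.
e_ss = 10/K_a = 8.75 ⇒ K_a = 8/7 ⇒ K = (8/7)/(1/70) = 80.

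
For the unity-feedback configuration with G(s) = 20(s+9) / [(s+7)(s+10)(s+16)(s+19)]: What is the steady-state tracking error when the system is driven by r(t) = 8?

8512/1073

The open loop has no poles at the origin → type 0 system.
K_p = lim_{s→0} G(s) = 20·9 / (7·10·16·19) = 9/1064.
e_ss = 8/(1 + K_p) = 8/(1073/1064) = 8512/1073.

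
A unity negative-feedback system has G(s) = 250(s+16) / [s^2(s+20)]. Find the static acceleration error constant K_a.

G(s) has two factors of s in the denominator, so the system is type 2.
K_a = lim_{s→0} s^2·G(s) = 250·16 / (20) = 200.

200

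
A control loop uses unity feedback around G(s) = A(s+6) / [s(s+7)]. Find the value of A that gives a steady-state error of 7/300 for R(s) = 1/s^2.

G(s) has one factor of s in the denominator, so the system is type 1.
K_v = lim_{s→0} s·G(s) = A·6 / (7) = (6/7)·A.
e_ss = 1/K_v = 7/300 ⇒ K_v = 300/7 ⇒ A = (300/7)/(6/7) = 50.

50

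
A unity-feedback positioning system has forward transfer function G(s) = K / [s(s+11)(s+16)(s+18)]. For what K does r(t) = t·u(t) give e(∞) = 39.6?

System type = 1 (one pole at s=0).
K_v = lim_{s→0} s·G(s) = K / (11·16·18) = (1/3168)·K.
e_ss = 1/K_v = 39.6 ⇒ K_v = 5/198 ⇒ K = (5/198)/(1/3168) = 80.

80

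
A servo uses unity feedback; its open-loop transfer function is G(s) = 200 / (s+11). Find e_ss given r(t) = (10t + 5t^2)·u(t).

No free integrators in G(s): this is a type 0 system. By superposition:
  • 10t: a type-0 system cannot track it, e_ss → ∞.
  • 5t^2: a type-0 system cannot track it, e_ss → ∞.
The unbounded component dominates.

infinity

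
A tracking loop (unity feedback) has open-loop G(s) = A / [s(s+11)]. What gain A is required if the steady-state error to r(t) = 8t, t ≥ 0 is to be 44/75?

System type = 1 (one pole at s=0).
K_v = lim_{s→0} s·G(s) = A / (11) = (1/11)·A.
e_ss = 8/K_v = 44/75 ⇒ K_v = 150/11 ⇒ A = (150/11)/(1/11) = 150.

150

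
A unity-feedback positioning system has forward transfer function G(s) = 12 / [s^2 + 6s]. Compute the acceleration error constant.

0

Lowest-order denominator term is 6s, so the open loop has 1 pole at the origin → type 1 system.
K_a = lim_{s→0} s^2·G(s) = 0 (the extra factor of s kills the finite limit).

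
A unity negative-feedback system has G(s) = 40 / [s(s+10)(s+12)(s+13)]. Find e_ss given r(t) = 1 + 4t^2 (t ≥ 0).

infinity

G(s) has one factor of s in the denominator, so the system is type 1. By superposition:
  • 1: tracked with zero error.
  • 4t^2: a type-1 system cannot track it, e_ss → ∞.
The unbounded component dominates.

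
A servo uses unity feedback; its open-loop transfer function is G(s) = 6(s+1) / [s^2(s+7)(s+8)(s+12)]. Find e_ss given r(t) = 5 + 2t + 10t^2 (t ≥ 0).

G(s) has two factors of s in the denominator, so the system is type 2. Taking each input component in turn:
  • 5: tracked with zero error.
  • 2t: tracked with zero error.
  • 10t^2: e_ss = 20/K_a with K_a=1/112 → 2240.
Total e_ss = 2240.

2240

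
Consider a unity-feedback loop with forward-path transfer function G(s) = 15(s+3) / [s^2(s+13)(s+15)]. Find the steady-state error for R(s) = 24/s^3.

104

System type = 2 (two poles at s=0).
K_a = lim_{s→0} s^2·G(s) = 15·3 / (13·15) = 3/13.
r(t) = 12t^2 gives R(s) = 24/s^3.
e_ss = 24/K_a = 24/(3/13) = 104.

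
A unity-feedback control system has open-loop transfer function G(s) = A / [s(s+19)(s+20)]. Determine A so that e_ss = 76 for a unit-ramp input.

5

The open loop has one pole at the origin → type 1 system.
K_v = lim_{s→0} s·G(s) = A / (19·20) = (1/380)·A.
e_ss = 1/K_v = 76 ⇒ K_v = 1/76 ⇒ A = (1/76)/(1/380) = 5.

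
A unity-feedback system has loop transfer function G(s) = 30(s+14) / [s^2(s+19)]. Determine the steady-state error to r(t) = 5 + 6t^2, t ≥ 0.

19/35

G(s) has two factors of s in the denominator, so the system is type 2. Treating each term separately:
  • 5: tracked with zero error.
  • 6t^2: e_ss = 12/K_a with K_a=420/19 → 19/35.
Total e_ss = 19/35.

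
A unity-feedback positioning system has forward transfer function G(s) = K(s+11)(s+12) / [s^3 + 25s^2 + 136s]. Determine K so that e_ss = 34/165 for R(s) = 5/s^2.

Factoring s from the denominator leaves a polynomial with constant term 136, so the system is type 1.
K_v = lim_{s→0} s·G(s) = K·11·12 / 136 = (33/34)·K.
e_ss = 5/K_v = 34/165 ⇒ K_v = 825/34 ⇒ K = (825/34)/(33/34) = 25.

25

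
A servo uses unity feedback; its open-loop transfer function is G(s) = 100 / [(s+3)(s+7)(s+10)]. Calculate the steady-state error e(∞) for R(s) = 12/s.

252/31

G(s) has no factors of s in the denominator, so the system is type 0.
K_p = lim_{s→0} G(s) = 100 / (3·7·10) = 10/21.
e_ss = 12/(1 + K_p) = 12/(31/21) = 252/31.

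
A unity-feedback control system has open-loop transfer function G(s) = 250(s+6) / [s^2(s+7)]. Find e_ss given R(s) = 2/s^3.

7/750

G(s) has two factors of s in the denominator, so the system is type 2.
K_a = lim_{s→0} s^2·G(s) = 250·6 / (7) = 1500/7.
r(t) = t^2 gives R(s) = 2/s^3.
e_ss = 2/K_a = 2/(1500/7) = 7/750.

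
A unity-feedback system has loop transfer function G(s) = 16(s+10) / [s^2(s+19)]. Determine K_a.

System type = 2 (two poles at s=0).
K_a = lim_{s→0} s^2·G(s) = 16·10 / (19) = 160/19.

160/19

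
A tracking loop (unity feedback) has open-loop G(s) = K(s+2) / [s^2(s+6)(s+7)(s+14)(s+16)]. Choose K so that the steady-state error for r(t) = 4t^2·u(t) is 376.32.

Two free integrators in G(s): this is a type 2 system.
K_a = lim_{s→0} s^2·G(s) = K·2 / (6·7·14·16) = (1/4704)·K.
e_ss = 8/K_a = 376.32 ⇒ K_a = 25/1176 ⇒ K = (25/1176)/(1/4704) = 100.

100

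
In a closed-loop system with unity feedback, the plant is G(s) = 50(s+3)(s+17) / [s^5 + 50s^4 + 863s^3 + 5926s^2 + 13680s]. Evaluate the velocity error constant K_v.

The denominator has no term below 13680s — 1 pole at s=0, type 1.
K_v = lim_{s→0} s·G(s) = 50·3·17 / 13680 = 85/456.

85/456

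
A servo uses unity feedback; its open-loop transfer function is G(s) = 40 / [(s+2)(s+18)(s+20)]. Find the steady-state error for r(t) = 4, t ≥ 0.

72/19

No free integrators in G(s): this is a type 0 system.
K_p = lim_{s→0} G(s) = 40 / (2·18·20) = 1/18.
e_ss = 4/(1 + K_p) = 4/(19/18) = 72/19.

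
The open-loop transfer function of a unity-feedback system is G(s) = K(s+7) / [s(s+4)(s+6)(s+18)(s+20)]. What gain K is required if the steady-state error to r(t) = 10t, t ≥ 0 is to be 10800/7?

8

G(s) has one factor of s in the denominator, so the system is type 1.
K_v = lim_{s→0} s·G(s) = K·7 / (4·6·18·20) = (7/8640)·K.
e_ss = 10/K_v = 10800/7 ⇒ K_v = 7/1080 ⇒ K = (7/1080)/(7/8640) = 8.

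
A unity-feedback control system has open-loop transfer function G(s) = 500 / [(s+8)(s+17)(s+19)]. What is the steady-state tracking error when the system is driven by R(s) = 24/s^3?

infinity

The open loop has no poles at the origin → type 0 system.
K_a = lim_{s→0} s^2·G(s) = 0; the steady-state error to this parabolic input grows without bound.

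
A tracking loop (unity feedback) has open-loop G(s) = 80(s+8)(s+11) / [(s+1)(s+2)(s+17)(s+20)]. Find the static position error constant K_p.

System type = 0 (no poles at s=0).
K_p = lim_{s→0} G(s) = 80·8·11 / (1·2·17·20) = 176/17.

176/17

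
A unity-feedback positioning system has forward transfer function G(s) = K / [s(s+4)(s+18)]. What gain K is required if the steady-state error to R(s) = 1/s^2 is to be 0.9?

One free integrator in G(s): this is a type 1 system.
K_v = lim_{s→0} s·G(s) = K / (4·18) = (1/72)·K.
e_ss = 1/K_v = 0.9 ⇒ K_v = 10/9 ⇒ K = (10/9)/(1/72) = 80.

80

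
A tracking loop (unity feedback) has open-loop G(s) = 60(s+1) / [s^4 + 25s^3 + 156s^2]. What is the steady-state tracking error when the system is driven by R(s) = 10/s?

Lowest-order denominator term is 156s^2, so the open loop has 2 poles at the origin → type 2 system.
A type-2 system has K_p = ∞, so it tracks a step input with zero steady-state error.

0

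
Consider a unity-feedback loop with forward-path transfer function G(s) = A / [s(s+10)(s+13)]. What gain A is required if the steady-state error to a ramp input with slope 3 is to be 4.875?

G(s) has one factor of s in the denominator, so the system is type 1.
K_v = lim_{s→0} s·G(s) = A / (10·13) = (1/130)·A.
e_ss = 3/K_v = 4.875 ⇒ K_v = 8/13 ⇒ A = (8/13)/(1/130) = 80.

80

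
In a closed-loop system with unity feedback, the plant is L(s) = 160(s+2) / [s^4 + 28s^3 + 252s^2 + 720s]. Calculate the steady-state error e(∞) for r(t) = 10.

Lowest-order denominator term is 720s, so the open loop has 1 pole at the origin → type 1 system.
K_p = ∞ for a type-1 system; e_ss to a step is zero.

0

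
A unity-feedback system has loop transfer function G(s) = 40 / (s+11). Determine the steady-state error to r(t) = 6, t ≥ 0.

The open loop has no poles at the origin → type 0 system.
K_p = lim_{s→0} G(s) = 40 / (11) = 40/11.
e_ss = 6/(1 + K_p) = 6/(51/11) = 22/17.

22/17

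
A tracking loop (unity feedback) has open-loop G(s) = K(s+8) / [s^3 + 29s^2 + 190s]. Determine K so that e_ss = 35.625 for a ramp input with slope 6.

4

Lowest-order denominator term is 190s, so the open loop has 1 pole at the origin → type 1 system.
K_v = lim_{s→0} s·G(s) = K·8 / 190 = (4/95)·K.
e_ss = 6/K_v = 35.625 ⇒ K_v = 16/95 ⇒ K = (16/95)/(4/95) = 4.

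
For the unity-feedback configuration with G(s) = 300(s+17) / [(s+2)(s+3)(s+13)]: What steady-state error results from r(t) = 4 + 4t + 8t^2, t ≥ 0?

infinity

G(s) has no factors of s in the denominator, so the system is type 0. Treating each term separately:
  • 4: e_ss = 4/(1+K_p) with K_p=850/13 → 52/863.
  • 4t: a type-0 system cannot track it, e_ss → ∞.
  • 8t^2: a type-0 system cannot track it, e_ss → ∞.
The unbounded component dominates.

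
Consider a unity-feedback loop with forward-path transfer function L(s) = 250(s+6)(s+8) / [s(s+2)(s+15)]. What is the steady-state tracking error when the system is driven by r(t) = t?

One free integrator in L(s): this is a type 1 system.
K_v = lim_{s→0} s·L(s) = 250·6·8 / (2·15) = 400.
e_ss = 1/K_v = 1/400 = 0.0025.

0.0025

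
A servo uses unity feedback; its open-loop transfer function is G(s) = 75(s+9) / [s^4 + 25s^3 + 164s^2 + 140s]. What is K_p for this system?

infinity

K_p = lim_{s→0} G(s); with 1 pole at the origin the limit diverges, so K_p = ∞.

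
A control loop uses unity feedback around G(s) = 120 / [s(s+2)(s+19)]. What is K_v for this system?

60/19

G(s) has one factor of s in the denominator, so the system is type 1.
K_v = lim_{s→0} s·G(s) = 120 / (2·19) = 60/19.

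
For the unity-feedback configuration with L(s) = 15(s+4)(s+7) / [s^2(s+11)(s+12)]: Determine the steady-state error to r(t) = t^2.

L(s) has two factors of s in the denominator, so the system is type 2.
K_a = lim_{s→0} s^2·L(s) = 15·4·7 / (11·12) = 35/11.
r(t) = t^2 gives R(s) = 2/s^3.
e_ss = 2/K_a = 2/(35/11) = 22/35.

22/35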